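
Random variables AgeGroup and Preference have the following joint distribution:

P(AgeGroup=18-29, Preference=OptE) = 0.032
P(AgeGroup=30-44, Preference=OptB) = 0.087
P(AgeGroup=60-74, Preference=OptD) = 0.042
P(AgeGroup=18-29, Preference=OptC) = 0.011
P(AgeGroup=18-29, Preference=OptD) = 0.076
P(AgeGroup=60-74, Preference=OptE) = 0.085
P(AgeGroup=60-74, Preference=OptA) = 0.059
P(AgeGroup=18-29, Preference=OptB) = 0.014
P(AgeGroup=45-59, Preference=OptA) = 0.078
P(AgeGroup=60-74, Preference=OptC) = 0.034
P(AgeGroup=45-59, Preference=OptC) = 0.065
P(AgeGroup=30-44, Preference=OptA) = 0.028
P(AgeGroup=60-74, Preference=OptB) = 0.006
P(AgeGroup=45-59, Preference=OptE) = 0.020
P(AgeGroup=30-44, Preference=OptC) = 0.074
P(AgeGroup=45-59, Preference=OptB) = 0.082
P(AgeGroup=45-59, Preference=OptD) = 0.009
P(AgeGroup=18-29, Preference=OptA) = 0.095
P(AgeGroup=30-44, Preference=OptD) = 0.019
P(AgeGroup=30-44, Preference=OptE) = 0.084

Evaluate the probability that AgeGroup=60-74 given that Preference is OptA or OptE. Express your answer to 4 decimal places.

0.2994

P(Preference=OptA) = 0.095 + 0.028 + 0.078 + 0.059 = 0.260.
P(Preference=OptE) = 0.032 + 0.084 + 0.020 + 0.085 = 0.221.
P(Preference ∈ {OptA, OptE}) = 0.260 + 0.221 = 0.481; P(AgeGroup=60-74, Preference ∈ {OptA, OptE}) = 0.059 + 0.085 = 0.144.
P(AgeGroup=60-74 | Preference ∈ {OptA, OptE}) = 0.144/0.481 = 0.2994.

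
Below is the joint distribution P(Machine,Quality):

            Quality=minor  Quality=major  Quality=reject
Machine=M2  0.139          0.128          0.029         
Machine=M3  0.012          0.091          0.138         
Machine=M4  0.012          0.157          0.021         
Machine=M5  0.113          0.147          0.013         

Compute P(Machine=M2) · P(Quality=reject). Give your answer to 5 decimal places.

0.05950

P(Machine=M2) = 0.139 + 0.128 + 0.029 = 0.296.
P(Quality=reject) = 0.029 + 0.138 + 0.021 + 0.013 = 0.201.
Product: 0.296 × 0.201 = 0.05950.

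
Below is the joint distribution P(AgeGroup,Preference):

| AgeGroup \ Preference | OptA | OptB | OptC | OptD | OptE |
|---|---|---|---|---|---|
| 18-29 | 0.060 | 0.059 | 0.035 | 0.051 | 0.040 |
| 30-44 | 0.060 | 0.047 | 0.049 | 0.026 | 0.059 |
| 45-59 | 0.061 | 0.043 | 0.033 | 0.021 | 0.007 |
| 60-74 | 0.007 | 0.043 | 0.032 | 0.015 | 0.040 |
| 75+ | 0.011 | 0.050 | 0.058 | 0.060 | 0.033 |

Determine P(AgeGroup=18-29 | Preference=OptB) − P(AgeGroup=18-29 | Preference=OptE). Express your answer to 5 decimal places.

0.02034

P(Preference=OptB) = 0.059 + 0.047 + 0.043 + 0.043 + 0.050 = 0.242; P(AgeGroup=18-29 | Preference=OptB) = 0.059/0.242 = 0.243802.
P(Preference=OptE) = 0.040 + 0.059 + 0.007 + 0.040 + 0.033 = 0.179; P(AgeGroup=18-29 | Preference=OptE) = 0.040/0.179 = 0.223464.
Difference = 0.02034.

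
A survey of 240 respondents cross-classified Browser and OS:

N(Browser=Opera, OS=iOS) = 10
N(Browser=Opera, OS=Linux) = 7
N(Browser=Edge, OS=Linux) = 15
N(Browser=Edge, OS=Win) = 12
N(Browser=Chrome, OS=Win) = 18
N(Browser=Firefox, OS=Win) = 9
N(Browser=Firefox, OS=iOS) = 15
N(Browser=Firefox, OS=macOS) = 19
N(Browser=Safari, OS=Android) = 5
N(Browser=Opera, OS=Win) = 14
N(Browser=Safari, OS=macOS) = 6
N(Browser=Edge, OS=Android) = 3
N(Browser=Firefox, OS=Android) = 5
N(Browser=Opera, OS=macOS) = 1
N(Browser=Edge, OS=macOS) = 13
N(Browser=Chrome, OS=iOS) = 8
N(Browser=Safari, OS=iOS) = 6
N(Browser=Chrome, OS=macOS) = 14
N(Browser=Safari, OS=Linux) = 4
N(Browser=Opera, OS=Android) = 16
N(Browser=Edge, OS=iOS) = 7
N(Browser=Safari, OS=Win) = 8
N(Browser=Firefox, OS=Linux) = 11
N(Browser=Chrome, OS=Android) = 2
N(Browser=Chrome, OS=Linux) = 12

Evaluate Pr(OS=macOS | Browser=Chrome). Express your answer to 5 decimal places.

Total with Browser=Chrome: 18 + 14 + 12 + 8 + 2 = 54.
P(OS=macOS | Browser=Chrome) = 14/54 = 0.25926.

0.25926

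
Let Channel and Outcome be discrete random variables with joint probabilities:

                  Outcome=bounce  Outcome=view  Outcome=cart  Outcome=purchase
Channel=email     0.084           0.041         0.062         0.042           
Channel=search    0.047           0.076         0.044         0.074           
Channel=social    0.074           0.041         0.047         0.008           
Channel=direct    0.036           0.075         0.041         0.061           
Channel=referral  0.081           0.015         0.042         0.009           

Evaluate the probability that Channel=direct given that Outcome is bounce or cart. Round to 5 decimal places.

P(Outcome=bounce) = 0.084 + 0.047 + 0.074 + 0.036 + 0.081 = 0.322.
P(Outcome=cart) = 0.062 + 0.044 + 0.047 + 0.041 + 0.042 = 0.236.
P(Outcome ∈ {bounce, cart}) = 0.322 + 0.236 = 0.558; P(Channel=direct, Outcome ∈ {bounce, cart}) = 0.036 + 0.041 = 0.077.
P(Channel=direct | Outcome ∈ {bounce, cart}) = 0.077/0.558 = 0.13799.

0.13799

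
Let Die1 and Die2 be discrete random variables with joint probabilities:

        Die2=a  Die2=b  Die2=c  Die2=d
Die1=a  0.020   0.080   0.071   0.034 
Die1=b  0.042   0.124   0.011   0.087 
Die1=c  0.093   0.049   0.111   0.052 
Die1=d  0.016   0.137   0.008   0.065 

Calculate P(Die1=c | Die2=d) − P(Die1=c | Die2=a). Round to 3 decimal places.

P(Die2=d) = 0.034 + 0.087 + 0.052 + 0.065 = 0.238; P(Die1=c | Die2=d) = 0.052/0.238 = 0.2185.
P(Die2=a) = 0.020 + 0.042 + 0.093 + 0.016 = 0.171; P(Die1=c | Die2=a) = 0.093/0.171 = 0.5439.
Difference = -0.325.

-0.325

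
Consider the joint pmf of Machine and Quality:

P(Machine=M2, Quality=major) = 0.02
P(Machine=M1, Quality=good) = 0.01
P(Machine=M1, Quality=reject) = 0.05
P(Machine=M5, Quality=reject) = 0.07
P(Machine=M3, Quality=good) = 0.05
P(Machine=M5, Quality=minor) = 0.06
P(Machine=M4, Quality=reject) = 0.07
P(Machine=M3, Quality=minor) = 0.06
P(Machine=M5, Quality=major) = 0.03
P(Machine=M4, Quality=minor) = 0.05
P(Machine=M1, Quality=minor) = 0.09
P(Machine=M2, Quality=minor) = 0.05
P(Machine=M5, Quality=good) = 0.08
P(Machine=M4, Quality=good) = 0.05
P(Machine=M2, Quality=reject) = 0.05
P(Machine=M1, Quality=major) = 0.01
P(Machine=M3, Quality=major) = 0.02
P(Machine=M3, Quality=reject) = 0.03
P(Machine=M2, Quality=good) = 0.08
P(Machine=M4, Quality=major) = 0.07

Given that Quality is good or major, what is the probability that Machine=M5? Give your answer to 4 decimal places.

P(Quality=good) = 0.01 + 0.08 + 0.05 + 0.05 + 0.08 = 0.27.
P(Quality=major) = 0.01 + 0.02 + 0.02 + 0.07 + 0.03 = 0.15.
P(Quality ∈ {good, major}) = 0.27 + 0.15 = 0.42; P(Machine=M5, Quality ∈ {good, major}) = 0.08 + 0.03 = 0.11.
P(Machine=M5 | Quality ∈ {good, major}) = 0.11/0.42 = 0.2619.

0.2619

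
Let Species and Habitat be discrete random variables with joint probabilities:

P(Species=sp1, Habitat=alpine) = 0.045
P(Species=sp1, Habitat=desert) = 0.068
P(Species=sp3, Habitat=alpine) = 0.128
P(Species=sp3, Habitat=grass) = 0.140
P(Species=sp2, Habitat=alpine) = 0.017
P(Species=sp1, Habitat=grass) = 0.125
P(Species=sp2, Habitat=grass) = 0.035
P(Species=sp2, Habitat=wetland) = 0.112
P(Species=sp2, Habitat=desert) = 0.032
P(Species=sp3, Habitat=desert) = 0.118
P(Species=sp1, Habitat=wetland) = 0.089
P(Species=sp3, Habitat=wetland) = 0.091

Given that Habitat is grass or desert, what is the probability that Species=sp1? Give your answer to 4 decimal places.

P(Habitat=grass) = 0.125 + 0.035 + 0.140 = 0.300.
P(Habitat=desert) = 0.068 + 0.032 + 0.118 = 0.218.
P(Habitat ∈ {grass, desert}) = 0.300 + 0.218 = 0.518; P(Species=sp1, Habitat ∈ {grass, desert}) = 0.125 + 0.068 = 0.193.
P(Species=sp1 | Habitat ∈ {grass, desert}) = 0.193/0.518 = 0.3726.

0.3726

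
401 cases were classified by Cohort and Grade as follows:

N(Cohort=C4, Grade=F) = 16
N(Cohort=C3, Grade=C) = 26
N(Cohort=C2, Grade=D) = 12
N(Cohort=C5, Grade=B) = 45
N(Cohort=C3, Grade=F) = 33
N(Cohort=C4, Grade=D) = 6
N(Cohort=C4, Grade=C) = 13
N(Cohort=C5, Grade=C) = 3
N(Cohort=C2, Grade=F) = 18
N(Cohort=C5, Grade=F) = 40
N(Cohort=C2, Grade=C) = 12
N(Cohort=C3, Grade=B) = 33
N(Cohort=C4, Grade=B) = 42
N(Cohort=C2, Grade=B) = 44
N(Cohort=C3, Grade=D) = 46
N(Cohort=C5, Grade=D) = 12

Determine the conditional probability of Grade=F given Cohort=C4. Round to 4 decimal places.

Total with Cohort=C4: 42 + 13 + 6 + 16 = 77.
P(Grade=F | Cohort=C4) = 16/77 = 0.2078.

0.2078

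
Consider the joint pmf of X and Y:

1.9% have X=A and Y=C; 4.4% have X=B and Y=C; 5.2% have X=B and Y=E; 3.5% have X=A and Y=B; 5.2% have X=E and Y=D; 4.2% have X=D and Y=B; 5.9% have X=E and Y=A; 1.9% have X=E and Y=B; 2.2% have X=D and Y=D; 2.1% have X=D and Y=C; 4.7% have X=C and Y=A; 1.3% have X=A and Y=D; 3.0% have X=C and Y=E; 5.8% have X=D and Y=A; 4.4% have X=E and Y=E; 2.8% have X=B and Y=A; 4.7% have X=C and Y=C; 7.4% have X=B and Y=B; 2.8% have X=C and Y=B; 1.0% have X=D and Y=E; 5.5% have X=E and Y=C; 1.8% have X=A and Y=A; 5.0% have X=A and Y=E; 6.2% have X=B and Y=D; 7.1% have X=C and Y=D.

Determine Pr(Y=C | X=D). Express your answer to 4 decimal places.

P(X=D) = 0.058 + 0.042 + 0.021 + 0.022 + 0.010 = 0.153.
P(Y=C | X=D) = 0.021/0.153 = 0.1373.

0.1373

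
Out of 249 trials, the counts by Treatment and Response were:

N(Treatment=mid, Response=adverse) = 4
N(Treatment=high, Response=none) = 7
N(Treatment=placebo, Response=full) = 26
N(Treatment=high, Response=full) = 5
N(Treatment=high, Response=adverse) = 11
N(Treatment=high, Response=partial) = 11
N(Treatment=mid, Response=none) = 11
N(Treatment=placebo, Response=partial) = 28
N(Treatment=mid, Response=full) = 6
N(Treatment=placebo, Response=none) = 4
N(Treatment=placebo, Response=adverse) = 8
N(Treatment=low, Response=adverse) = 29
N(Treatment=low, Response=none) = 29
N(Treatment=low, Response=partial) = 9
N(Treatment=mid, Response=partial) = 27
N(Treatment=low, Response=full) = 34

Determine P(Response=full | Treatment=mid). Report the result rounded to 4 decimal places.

Total with Treatment=mid: 11 + 27 + 6 + 4 = 48.
P(Response=full | Treatment=mid) = 6/48 = 0.1250.

0.1250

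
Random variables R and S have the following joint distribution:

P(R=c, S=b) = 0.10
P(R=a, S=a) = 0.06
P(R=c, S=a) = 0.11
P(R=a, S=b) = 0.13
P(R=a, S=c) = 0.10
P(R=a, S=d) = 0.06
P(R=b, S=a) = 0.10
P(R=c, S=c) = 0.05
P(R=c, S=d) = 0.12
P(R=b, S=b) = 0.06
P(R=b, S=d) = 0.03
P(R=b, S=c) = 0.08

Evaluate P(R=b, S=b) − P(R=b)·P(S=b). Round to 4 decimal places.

P(R=b) = 0.10 + 0.06 + 0.08 + 0.03 = 0.27.
P(S=b) = 0.13 + 0.06 + 0.10 = 0.29.
P(R=b, S=b) − P(R=b)P(S=b) = 0.06 − 0.27×0.29 = -0.0183.

-0.0183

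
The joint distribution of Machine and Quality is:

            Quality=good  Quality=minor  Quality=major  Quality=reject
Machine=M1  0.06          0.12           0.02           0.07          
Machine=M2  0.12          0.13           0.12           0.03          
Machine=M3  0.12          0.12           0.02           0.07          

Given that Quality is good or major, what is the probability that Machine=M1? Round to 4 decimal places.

P(Quality=good) = 0.06 + 0.12 + 0.12 = 0.30.
P(Quality=major) = 0.02 + 0.12 + 0.02 = 0.16.
P(Quality ∈ {good, major}) = 0.30 + 0.16 = 0.46; P(Machine=M1, Quality ∈ {good, major}) = 0.06 + 0.02 = 0.08.
P(Machine=M1 | Quality ∈ {good, major}) = 0.08/0.46 = 0.1739.

0.1739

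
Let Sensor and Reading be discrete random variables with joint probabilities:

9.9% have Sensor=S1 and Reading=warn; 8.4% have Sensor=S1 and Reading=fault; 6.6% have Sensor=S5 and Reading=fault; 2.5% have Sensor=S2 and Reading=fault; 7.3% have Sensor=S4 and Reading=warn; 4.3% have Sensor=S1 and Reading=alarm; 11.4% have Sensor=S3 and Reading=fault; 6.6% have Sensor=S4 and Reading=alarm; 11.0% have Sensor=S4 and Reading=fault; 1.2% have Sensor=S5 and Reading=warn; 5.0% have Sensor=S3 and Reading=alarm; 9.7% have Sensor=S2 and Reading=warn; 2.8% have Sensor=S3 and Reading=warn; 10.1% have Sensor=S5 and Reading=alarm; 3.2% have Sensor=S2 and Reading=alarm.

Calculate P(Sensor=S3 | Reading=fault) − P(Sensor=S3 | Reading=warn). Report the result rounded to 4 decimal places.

0.1951

P(Reading=fault) = 0.084 + 0.025 + 0.114 + 0.110 + 0.066 = 0.399; P(Sensor=S3 | Reading=fault) = 0.114/0.399 = 0.28571.
P(Reading=warn) = 0.099 + 0.097 + 0.028 + 0.073 + 0.012 = 0.309; P(Sensor=S3 | Reading=warn) = 0.028/0.309 = 0.09061.
Difference = 0.1951.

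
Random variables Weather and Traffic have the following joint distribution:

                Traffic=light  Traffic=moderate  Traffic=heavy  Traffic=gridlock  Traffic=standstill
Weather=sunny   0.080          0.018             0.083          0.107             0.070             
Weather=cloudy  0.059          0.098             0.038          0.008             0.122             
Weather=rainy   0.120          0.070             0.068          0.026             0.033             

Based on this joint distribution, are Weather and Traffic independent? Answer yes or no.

no

P(Weather=sunny) = 0.358 and P(Traffic=gridlock) = 0.141, so their product is 0.05048, but P(Weather=sunny, Traffic=gridlock) = 0.107. Since these differ, Weather and Traffic are not independent.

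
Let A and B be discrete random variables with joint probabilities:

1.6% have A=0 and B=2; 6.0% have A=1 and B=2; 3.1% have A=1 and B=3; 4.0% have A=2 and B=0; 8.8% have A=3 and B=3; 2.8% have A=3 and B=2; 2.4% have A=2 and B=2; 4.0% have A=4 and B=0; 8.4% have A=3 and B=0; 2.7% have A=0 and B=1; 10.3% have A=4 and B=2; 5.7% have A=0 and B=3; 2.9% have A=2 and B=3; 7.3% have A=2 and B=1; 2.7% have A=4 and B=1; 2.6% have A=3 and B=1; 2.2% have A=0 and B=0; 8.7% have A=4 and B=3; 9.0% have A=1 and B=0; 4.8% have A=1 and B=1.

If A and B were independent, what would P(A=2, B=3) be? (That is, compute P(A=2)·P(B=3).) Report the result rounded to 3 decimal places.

0.048

P(A=2) = 0.040 + 0.073 + 0.024 + 0.029 = 0.166.
P(B=3) = 0.057 + 0.031 + 0.029 + 0.088 + 0.087 = 0.292.
Product: 0.166 × 0.292 = 0.048.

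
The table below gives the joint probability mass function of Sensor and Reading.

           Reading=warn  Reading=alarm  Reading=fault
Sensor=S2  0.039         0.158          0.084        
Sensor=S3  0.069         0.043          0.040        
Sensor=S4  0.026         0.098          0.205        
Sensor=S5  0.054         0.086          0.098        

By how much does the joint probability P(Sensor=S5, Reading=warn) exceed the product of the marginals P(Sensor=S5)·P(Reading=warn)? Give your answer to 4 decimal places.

0.0093

P(Sensor=S5) = 0.054 + 0.086 + 0.098 = 0.238.
P(Reading=warn) = 0.039 + 0.069 + 0.026 + 0.054 = 0.188.
P(Sensor=S5, Reading=warn) − P(Sensor=S5)P(Reading=warn) = 0.054 − 0.238×0.188 = 0.0093.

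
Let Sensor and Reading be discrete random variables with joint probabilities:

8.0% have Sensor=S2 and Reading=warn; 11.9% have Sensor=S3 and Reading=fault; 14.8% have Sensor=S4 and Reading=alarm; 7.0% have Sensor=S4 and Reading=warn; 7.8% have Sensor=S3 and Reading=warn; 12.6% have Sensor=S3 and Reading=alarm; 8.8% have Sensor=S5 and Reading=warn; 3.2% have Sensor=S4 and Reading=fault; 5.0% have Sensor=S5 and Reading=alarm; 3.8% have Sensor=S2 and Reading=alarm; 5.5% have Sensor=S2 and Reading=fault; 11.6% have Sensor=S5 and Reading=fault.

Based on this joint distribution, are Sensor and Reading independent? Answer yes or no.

no

P(Sensor=S4) = 0.250 and P(Reading=alarm) = 0.362, so their product is 0.09050, but P(Sensor=S4, Reading=alarm) = 0.148. Since these differ, Sensor and Reading are not independent.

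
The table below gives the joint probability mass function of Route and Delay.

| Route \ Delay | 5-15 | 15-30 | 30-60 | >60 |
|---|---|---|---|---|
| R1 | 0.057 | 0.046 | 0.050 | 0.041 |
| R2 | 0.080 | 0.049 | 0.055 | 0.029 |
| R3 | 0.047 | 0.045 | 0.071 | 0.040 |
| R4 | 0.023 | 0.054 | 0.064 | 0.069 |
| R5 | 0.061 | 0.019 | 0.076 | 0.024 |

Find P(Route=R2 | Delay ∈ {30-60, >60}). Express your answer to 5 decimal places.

0.16185

P(Delay=30-60) = 0.050 + 0.055 + 0.071 + 0.064 + 0.076 = 0.316.
P(Delay=>60) = 0.041 + 0.029 + 0.040 + 0.069 + 0.024 = 0.203.
P(Delay ∈ {30-60, >60}) = 0.316 + 0.203 = 0.519; P(Route=R2, Delay ∈ {30-60, >60}) = 0.055 + 0.029 = 0.084.
P(Route=R2 | Delay ∈ {30-60, >60}) = 0.084/0.519 = 0.16185.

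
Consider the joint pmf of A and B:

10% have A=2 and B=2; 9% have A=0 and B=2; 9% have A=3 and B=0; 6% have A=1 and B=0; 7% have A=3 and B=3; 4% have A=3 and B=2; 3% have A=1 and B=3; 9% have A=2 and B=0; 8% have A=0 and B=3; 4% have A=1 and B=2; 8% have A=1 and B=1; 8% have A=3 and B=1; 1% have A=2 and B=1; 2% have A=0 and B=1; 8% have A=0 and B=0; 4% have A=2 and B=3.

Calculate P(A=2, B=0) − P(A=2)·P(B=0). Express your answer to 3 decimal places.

0.013

P(A=2) = 0.09 + 0.01 + 0.10 + 0.04 = 0.24.
P(B=0) = 0.08 + 0.06 + 0.09 + 0.09 = 0.32.
P(A=2, B=0) − P(A=2)P(B=0) = 0.09 − 0.24×0.32 = 0.013.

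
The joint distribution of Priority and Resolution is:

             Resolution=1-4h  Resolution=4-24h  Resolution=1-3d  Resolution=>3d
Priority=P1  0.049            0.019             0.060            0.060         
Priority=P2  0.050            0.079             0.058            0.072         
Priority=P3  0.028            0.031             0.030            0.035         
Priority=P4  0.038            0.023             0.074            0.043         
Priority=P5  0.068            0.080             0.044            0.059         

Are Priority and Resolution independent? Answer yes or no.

P(Priority=P4) = 0.178 and P(Resolution=1-3d) = 0.266, so their product is 0.04735, but P(Priority=P4, Resolution=1-3d) = 0.074. Since these differ, Priority and Resolution are not independent.

no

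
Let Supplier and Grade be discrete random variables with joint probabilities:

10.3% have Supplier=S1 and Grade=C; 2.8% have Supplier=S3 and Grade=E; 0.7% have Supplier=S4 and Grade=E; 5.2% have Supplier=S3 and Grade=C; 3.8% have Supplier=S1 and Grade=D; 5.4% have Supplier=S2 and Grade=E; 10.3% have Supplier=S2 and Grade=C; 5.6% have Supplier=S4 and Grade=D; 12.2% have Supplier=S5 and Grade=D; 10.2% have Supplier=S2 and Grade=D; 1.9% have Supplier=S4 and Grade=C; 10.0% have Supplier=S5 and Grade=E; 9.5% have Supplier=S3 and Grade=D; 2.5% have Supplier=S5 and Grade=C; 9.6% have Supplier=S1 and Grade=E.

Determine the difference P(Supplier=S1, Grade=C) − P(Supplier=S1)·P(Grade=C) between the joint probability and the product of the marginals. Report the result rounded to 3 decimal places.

P(Supplier=S1) = 0.103 + 0.038 + 0.096 = 0.237.
P(Grade=C) = 0.103 + 0.103 + 0.052 + 0.019 + 0.025 = 0.302.
P(Supplier=S1, Grade=C) − P(Supplier=S1)P(Grade=C) = 0.103 − 0.237×0.302 = 0.031.

0.031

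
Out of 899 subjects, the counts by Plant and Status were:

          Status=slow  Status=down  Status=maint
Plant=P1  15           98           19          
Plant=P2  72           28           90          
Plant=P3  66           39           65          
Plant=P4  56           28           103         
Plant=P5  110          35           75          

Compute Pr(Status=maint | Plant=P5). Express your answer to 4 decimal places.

Total with Plant=P5: 110 + 35 + 75 = 220.
P(Status=maint | Plant=P5) = 75/220 = 0.3409.

0.3409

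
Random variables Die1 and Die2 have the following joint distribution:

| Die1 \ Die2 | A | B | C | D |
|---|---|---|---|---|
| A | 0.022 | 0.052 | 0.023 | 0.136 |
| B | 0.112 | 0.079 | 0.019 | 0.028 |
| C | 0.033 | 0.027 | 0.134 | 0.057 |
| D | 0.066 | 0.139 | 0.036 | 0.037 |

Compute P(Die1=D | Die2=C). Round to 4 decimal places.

0.1698

P(Die2=C) = 0.023 + 0.019 + 0.134 + 0.036 = 0.212.
P(Die1=D | Die2=C) = 0.036/0.212 = 0.1698.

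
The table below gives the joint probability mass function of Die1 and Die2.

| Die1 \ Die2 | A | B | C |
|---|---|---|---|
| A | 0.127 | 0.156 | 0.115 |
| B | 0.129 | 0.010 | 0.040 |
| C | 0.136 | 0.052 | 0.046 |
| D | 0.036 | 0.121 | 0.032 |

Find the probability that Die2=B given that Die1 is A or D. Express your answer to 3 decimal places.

P(Die1=A) = 0.127 + 0.156 + 0.115 = 0.398.
P(Die1=D) = 0.036 + 0.121 + 0.032 = 0.189.
P(Die1 ∈ {A, D}) = 0.398 + 0.189 = 0.587; P(Die2=B, Die1 ∈ {A, D}) = 0.156 + 0.121 = 0.277.
P(Die2=B | Die1 ∈ {A, D}) = 0.277/0.587 = 0.472.

0.472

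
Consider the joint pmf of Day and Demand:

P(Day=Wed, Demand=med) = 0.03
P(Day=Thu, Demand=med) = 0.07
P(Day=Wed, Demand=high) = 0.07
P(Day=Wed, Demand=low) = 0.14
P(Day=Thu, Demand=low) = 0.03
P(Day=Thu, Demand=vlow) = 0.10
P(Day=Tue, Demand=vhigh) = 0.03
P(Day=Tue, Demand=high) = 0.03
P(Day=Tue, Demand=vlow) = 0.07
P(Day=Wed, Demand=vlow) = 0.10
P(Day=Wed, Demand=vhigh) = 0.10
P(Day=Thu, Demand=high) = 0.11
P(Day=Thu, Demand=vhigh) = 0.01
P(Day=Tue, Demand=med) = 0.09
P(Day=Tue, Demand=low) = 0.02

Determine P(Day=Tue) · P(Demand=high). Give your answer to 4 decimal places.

0.0504

P(Day=Tue) = 0.07 + 0.02 + 0.09 + 0.03 + 0.03 = 0.24.
P(Demand=high) = 0.03 + 0.07 + 0.11 = 0.21.
Product: 0.24 × 0.21 = 0.0504.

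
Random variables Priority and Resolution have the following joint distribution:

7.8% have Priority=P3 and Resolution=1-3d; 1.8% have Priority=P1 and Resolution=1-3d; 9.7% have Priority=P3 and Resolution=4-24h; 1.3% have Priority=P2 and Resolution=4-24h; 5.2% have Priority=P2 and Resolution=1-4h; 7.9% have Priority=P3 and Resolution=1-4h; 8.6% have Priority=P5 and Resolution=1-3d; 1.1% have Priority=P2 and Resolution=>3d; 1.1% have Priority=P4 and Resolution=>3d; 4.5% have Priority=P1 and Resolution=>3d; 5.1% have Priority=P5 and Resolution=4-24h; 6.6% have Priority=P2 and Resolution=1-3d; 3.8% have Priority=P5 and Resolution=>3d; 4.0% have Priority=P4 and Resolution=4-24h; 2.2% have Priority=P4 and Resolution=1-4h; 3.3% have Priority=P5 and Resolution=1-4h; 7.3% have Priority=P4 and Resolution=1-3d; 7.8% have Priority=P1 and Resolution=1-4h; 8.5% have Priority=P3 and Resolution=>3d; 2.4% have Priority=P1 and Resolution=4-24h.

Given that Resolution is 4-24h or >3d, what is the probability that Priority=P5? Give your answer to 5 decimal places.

0.21446

P(Resolution=4-24h) = 0.024 + 0.013 + 0.097 + 0.040 + 0.051 = 0.225.
P(Resolution=>3d) = 0.045 + 0.011 + 0.085 + 0.011 + 0.038 = 0.190.
P(Resolution ∈ {4-24h, >3d}) = 0.225 + 0.190 = 0.415; P(Priority=P5, Resolution ∈ {4-24h, >3d}) = 0.051 + 0.038 = 0.089.
P(Priority=P5 | Resolution ∈ {4-24h, >3d}) = 0.089/0.415 = 0.21446.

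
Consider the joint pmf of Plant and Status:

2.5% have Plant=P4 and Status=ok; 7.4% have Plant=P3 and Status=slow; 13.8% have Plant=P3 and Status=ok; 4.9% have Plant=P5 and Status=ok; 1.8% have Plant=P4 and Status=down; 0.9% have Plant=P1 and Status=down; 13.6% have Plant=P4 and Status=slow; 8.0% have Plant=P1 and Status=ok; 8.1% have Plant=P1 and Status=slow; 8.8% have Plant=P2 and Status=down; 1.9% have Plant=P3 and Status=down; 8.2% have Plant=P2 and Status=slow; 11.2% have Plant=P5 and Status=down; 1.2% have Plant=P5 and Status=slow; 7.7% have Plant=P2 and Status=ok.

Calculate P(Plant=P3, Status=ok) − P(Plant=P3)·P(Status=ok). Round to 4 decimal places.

P(Plant=P3) = 0.138 + 0.074 + 0.019 = 0.231.
P(Status=ok) = 0.080 + 0.077 + 0.138 + 0.025 + 0.049 = 0.369.
P(Plant=P3, Status=ok) − P(Plant=P3)P(Status=ok) = 0.138 − 0.231×0.369 = 0.0528.

0.0528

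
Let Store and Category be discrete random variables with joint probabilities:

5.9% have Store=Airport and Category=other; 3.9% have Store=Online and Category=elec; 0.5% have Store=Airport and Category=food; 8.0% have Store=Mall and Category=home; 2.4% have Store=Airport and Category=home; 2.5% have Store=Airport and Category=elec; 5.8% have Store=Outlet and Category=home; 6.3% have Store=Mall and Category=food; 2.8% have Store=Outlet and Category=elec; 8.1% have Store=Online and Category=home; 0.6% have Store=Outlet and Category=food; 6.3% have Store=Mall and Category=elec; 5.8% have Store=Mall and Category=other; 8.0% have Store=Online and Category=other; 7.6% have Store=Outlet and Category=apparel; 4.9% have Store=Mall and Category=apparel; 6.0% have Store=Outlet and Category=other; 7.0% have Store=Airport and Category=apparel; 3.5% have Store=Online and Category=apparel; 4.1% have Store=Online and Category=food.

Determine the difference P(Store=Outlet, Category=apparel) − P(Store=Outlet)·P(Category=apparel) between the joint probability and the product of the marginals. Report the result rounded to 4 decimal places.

0.0236

P(Store=Outlet) = 0.006 + 0.076 + 0.028 + 0.058 + 0.060 = 0.228.
P(Category=apparel) = 0.049 + 0.070 + 0.076 + 0.035 = 0.230.
P(Store=Outlet, Category=apparel) − P(Store=Outlet)P(Category=apparel) = 0.076 − 0.228×0.230 = 0.0236.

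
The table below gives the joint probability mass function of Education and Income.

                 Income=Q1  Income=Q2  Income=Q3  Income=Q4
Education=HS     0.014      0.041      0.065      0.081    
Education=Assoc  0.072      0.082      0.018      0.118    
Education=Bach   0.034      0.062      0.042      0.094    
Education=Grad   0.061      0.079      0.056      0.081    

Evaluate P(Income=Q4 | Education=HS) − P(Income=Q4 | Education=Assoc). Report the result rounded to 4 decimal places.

-0.0039

P(Education=HS) = 0.014 + 0.041 + 0.065 + 0.081 = 0.201; P(Income=Q4 | Education=HS) = 0.081/0.201 = 0.40299.
P(Education=Assoc) = 0.072 + 0.082 + 0.018 + 0.118 = 0.290; P(Income=Q4 | Education=Assoc) = 0.118/0.290 = 0.40690.
Difference = -0.0039.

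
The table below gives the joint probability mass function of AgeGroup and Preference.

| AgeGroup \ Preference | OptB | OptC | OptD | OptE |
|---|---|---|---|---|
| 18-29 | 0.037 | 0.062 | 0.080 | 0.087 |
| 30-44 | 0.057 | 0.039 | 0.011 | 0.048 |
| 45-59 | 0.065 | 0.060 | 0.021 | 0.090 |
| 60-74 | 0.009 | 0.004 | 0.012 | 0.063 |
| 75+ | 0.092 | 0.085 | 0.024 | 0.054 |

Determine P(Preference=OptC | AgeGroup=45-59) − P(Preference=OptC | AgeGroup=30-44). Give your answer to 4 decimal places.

P(AgeGroup=45-59) = 0.065 + 0.060 + 0.021 + 0.090 = 0.236; P(Preference=OptC | AgeGroup=45-59) = 0.060/0.236 = 0.25424.
P(AgeGroup=30-44) = 0.057 + 0.039 + 0.011 + 0.048 = 0.155; P(Preference=OptC | AgeGroup=30-44) = 0.039/0.155 = 0.25161.
Difference = 0.0026.

0.0026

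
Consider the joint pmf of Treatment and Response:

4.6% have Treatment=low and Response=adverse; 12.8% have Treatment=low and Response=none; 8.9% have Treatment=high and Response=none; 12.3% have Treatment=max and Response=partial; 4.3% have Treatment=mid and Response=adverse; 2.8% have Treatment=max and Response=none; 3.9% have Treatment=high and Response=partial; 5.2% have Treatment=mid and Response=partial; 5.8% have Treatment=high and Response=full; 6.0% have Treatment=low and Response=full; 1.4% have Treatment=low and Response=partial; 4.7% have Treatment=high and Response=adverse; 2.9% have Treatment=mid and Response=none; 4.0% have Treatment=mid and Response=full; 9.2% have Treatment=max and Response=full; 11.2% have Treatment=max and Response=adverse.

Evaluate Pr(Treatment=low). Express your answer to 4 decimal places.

0.2480

P(Treatment=low) = 0.128 + 0.014 + 0.060 + 0.046 = 0.248.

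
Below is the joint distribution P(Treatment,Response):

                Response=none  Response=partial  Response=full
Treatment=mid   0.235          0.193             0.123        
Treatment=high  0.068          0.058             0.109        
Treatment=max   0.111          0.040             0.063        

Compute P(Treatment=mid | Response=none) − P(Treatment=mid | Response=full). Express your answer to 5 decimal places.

P(Response=none) = 0.235 + 0.068 + 0.111 = 0.414; P(Treatment=mid | Response=none) = 0.235/0.414 = 0.567633.
P(Response=full) = 0.123 + 0.109 + 0.063 = 0.295; P(Treatment=mid | Response=full) = 0.123/0.295 = 0.416949.
Difference = 0.15068.

0.15068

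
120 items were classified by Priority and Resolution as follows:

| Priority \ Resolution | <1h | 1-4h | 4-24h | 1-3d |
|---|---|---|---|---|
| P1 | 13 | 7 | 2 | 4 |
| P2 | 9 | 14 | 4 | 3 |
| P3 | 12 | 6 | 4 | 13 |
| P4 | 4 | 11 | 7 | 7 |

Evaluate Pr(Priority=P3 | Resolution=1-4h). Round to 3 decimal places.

Total with Resolution=1-4h: 7 + 14 + 6 + 11 = 38.
P(Priority=P3 | Resolution=1-4h) = 6/38 = 0.158.

0.158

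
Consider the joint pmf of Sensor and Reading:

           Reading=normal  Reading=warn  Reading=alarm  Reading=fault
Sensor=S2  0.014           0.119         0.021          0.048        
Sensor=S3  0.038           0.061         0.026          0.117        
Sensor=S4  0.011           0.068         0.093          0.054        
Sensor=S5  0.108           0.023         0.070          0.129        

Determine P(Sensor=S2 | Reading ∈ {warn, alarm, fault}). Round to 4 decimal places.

P(Reading=warn) = 0.119 + 0.061 + 0.068 + 0.023 = 0.271.
P(Reading=alarm) = 0.021 + 0.026 + 0.093 + 0.070 = 0.210.
P(Reading=fault) = 0.048 + 0.117 + 0.054 + 0.129 = 0.348.
P(Reading ∈ {warn, alarm, fault}) = 0.271 + 0.210 + 0.348 = 0.829; P(Sensor=S2, Reading ∈ {warn, alarm, fault}) = 0.119 + 0.021 + 0.048 = 0.188.
P(Sensor=S2 | Reading ∈ {warn, alarm, fault}) = 0.188/0.829 = 0.2268.

0.2268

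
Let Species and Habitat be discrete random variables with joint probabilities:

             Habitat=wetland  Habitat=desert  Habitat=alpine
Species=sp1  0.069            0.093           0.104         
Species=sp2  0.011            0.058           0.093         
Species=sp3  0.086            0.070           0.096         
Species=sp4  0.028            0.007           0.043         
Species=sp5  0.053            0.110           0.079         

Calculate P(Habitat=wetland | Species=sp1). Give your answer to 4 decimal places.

P(Species=sp1) = 0.069 + 0.093 + 0.104 = 0.266.
P(Habitat=wetland | Species=sp1) = 0.069/0.266 = 0.2594.

0.2594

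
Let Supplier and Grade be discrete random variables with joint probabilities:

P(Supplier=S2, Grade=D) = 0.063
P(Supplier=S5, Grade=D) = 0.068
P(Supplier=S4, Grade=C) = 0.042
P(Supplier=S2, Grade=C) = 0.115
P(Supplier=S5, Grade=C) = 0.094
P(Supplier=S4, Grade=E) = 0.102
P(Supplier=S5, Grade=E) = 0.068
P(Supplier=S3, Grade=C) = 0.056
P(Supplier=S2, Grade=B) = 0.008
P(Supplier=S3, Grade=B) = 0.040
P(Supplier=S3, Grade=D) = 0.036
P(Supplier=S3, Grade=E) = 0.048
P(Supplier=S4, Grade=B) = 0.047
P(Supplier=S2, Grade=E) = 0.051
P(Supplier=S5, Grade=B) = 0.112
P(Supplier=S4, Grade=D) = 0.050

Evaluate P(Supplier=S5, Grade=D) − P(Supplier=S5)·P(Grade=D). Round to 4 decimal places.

P(Supplier=S5) = 0.112 + 0.094 + 0.068 + 0.068 = 0.342.
P(Grade=D) = 0.063 + 0.036 + 0.050 + 0.068 = 0.217.
P(Supplier=S5, Grade=D) − P(Supplier=S5)P(Grade=D) = 0.068 − 0.342×0.217 = -0.0062.

-0.0062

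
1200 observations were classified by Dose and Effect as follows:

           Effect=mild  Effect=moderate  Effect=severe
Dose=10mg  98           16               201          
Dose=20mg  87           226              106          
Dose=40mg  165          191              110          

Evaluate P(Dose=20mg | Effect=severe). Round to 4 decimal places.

Total with Effect=severe: 201 + 106 + 110 = 417.
P(Dose=20mg | Effect=severe) = 106/417 = 0.2542.

0.2542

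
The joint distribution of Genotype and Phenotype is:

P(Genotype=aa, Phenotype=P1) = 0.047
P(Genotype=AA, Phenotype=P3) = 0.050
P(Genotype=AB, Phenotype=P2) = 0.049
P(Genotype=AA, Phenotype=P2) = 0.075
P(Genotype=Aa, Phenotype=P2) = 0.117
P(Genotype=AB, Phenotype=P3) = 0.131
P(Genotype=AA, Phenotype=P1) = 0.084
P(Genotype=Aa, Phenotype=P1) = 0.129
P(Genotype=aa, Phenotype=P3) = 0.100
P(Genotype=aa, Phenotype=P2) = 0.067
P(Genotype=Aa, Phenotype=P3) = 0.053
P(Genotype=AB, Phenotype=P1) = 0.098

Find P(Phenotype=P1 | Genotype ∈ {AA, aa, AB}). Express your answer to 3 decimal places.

0.327

P(Genotype=AA) = 0.084 + 0.075 + 0.050 = 0.209.
P(Genotype=aa) = 0.047 + 0.067 + 0.100 = 0.214.
P(Genotype=AB) = 0.098 + 0.049 + 0.131 = 0.278.
P(Genotype ∈ {AA, aa, AB}) = 0.209 + 0.214 + 0.278 = 0.701; P(Phenotype=P1, Genotype ∈ {AA, aa, AB}) = 0.084 + 0.047 + 0.098 = 0.229.
P(Phenotype=P1 | Genotype ∈ {AA, aa, AB}) = 0.229/0.701 = 0.327.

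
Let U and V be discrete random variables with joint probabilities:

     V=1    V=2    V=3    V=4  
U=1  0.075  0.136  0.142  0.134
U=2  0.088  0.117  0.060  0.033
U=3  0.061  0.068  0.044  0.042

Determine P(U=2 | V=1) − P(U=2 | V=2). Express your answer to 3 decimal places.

P(V=1) = 0.075 + 0.088 + 0.061 = 0.224; P(U=2 | V=1) = 0.088/0.224 = 0.3929.
P(V=2) = 0.136 + 0.117 + 0.068 = 0.321; P(U=2 | V=2) = 0.117/0.321 = 0.3645.
Difference = 0.028.

0.028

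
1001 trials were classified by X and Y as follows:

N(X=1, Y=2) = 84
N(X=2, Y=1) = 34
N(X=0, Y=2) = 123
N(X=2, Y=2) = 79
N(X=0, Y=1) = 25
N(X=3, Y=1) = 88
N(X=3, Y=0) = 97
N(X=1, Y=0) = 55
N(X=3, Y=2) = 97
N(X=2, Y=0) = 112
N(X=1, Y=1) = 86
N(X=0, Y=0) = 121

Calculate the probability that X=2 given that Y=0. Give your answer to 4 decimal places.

Total with Y=0: 121 + 55 + 112 + 97 = 385.
P(X=2 | Y=0) = 112/385 = 0.2909.

0.2909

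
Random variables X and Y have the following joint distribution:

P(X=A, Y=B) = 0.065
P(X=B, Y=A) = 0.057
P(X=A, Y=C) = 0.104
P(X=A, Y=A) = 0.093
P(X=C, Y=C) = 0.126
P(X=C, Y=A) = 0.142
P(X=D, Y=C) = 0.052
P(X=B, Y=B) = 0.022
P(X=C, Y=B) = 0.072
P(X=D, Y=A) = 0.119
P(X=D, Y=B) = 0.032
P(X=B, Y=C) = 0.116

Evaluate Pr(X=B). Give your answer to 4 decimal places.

0.1950

P(X=B) = 0.057 + 0.022 + 0.116 = 0.195.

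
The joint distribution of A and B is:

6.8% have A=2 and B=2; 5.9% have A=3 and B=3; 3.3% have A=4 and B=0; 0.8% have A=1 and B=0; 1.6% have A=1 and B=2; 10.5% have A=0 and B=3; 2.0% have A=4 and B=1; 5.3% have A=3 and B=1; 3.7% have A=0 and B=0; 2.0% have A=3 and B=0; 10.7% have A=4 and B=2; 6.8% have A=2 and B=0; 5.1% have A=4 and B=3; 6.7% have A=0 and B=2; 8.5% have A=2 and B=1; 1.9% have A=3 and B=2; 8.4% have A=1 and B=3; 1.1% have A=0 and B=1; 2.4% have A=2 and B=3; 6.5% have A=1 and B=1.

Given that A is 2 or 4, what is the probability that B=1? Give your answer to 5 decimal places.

P(A=2) = 0.068 + 0.085 + 0.068 + 0.024 = 0.245.
P(A=4) = 0.033 + 0.020 + 0.107 + 0.051 = 0.211.
P(A ∈ {2, 4}) = 0.245 + 0.211 = 0.456; P(B=1, A ∈ {2, 4}) = 0.085 + 0.020 = 0.105.
P(B=1 | A ∈ {2, 4}) = 0.105/0.456 = 0.23026.

0.23026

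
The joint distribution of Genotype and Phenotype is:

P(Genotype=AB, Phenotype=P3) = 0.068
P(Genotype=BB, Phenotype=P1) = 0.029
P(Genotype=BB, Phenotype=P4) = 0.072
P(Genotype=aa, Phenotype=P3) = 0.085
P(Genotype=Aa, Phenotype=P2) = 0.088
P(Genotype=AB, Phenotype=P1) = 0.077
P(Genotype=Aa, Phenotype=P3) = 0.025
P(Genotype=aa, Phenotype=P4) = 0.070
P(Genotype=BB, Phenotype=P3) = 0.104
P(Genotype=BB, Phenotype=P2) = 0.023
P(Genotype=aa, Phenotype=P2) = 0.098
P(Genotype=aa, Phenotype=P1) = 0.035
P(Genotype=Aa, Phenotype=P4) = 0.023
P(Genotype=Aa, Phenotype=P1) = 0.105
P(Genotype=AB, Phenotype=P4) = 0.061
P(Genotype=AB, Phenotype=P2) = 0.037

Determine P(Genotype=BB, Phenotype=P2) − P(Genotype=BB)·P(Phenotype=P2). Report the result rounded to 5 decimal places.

-0.03309

P(Genotype=BB) = 0.029 + 0.023 + 0.104 + 0.072 = 0.228.
P(Phenotype=P2) = 0.088 + 0.098 + 0.037 + 0.023 = 0.246.
P(Genotype=BB, Phenotype=P2) − P(Genotype=BB)P(Phenotype=P2) = 0.023 − 0.228×0.246 = -0.03309.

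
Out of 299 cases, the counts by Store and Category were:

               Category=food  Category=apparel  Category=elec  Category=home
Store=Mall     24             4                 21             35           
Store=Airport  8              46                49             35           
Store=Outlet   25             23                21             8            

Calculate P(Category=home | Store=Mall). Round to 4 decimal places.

0.4167

Total with Store=Mall: 24 + 4 + 21 + 35 = 84.
P(Category=home | Store=Mall) = 35/84 = 0.4167.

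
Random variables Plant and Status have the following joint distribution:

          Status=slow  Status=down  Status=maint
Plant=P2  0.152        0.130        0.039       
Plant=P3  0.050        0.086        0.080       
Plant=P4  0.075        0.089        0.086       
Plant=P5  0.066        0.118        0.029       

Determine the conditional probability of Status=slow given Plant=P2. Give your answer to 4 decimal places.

0.4735

P(Plant=P2) = 0.152 + 0.130 + 0.039 = 0.321.
P(Status=slow | Plant=P2) = 0.152/0.321 = 0.4735.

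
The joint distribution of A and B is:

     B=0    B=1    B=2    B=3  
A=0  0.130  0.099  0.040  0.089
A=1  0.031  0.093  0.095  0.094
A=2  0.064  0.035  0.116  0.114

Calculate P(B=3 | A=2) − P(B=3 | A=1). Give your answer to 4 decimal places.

P(A=2) = 0.064 + 0.035 + 0.116 + 0.114 = 0.329; P(B=3 | A=2) = 0.114/0.329 = 0.34650.
P(A=1) = 0.031 + 0.093 + 0.095 + 0.094 = 0.313; P(B=3 | A=1) = 0.094/0.313 = 0.30032.
Difference = 0.0462.

0.0462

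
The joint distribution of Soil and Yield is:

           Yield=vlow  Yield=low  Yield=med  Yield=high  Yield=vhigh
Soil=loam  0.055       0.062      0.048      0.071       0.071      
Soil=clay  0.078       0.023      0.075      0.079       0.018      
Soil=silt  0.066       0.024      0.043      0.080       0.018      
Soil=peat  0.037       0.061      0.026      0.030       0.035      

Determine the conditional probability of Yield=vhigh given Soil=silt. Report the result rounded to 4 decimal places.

P(Soil=silt) = 0.066 + 0.024 + 0.043 + 0.080 + 0.018 = 0.231.
P(Yield=vhigh | Soil=silt) = 0.018/0.231 = 0.0779.

0.0779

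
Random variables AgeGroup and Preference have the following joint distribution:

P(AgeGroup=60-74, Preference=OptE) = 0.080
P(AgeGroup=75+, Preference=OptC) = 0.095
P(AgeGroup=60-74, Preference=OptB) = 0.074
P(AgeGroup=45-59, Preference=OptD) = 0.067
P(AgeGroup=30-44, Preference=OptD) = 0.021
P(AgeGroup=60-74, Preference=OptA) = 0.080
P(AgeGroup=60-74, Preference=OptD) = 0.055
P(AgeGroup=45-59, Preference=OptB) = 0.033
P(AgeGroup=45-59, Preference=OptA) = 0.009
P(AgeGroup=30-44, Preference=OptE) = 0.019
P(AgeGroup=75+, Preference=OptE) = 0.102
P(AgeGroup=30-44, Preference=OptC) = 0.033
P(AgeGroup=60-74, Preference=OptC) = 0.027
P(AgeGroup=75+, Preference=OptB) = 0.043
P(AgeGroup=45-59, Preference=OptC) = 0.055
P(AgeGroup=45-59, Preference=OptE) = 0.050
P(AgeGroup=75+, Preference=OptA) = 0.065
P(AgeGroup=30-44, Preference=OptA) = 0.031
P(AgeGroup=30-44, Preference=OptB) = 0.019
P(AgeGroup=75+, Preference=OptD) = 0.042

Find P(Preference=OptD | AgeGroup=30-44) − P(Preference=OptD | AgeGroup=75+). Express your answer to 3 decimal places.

0.050

P(AgeGroup=30-44) = 0.031 + 0.019 + 0.033 + 0.021 + 0.019 = 0.123; P(Preference=OptD | AgeGroup=30-44) = 0.021/0.123 = 0.1707.
P(AgeGroup=75+) = 0.065 + 0.043 + 0.095 + 0.042 + 0.102 = 0.347; P(Preference=OptD | AgeGroup=75+) = 0.042/0.347 = 0.1210.
Difference = 0.050.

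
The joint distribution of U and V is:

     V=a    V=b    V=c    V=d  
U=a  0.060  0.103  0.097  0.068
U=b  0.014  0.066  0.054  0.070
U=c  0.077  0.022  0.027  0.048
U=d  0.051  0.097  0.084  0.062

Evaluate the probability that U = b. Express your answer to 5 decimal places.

0.20400

P(U=b) = 0.014 + 0.066 + 0.054 + 0.070 = 0.204.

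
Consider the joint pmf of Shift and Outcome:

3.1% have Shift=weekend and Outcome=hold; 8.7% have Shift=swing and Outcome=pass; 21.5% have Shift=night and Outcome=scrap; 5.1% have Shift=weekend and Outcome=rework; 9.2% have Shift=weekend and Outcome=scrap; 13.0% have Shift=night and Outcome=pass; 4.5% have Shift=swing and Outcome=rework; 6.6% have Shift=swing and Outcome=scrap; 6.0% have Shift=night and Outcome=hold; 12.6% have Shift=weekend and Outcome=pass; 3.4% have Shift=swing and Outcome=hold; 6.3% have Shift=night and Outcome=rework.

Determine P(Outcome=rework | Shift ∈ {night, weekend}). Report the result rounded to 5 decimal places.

P(Shift=night) = 0.130 + 0.063 + 0.215 + 0.060 = 0.468.
P(Shift=weekend) = 0.126 + 0.051 + 0.092 + 0.031 = 0.300.
P(Shift ∈ {night, weekend}) = 0.468 + 0.300 = 0.768; P(Outcome=rework, Shift ∈ {night, weekend}) = 0.063 + 0.051 = 0.114.
P(Outcome=rework | Shift ∈ {night, weekend}) = 0.114/0.768 = 0.14844.

0.14844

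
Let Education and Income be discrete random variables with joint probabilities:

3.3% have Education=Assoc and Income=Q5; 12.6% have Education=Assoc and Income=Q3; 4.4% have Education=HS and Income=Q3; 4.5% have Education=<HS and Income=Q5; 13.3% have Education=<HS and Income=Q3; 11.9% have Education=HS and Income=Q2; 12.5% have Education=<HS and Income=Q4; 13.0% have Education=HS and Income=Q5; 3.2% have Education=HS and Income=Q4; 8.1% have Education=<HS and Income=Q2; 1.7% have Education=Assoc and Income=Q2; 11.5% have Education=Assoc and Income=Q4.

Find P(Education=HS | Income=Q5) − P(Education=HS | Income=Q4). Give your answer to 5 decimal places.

P(Income=Q5) = 0.045 + 0.130 + 0.033 = 0.208; P(Education=HS | Income=Q5) = 0.130/0.208 = 0.625000.
P(Income=Q4) = 0.125 + 0.032 + 0.115 = 0.272; P(Education=HS | Income=Q4) = 0.032/0.272 = 0.117647.
Difference = 0.50735.

0.50735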